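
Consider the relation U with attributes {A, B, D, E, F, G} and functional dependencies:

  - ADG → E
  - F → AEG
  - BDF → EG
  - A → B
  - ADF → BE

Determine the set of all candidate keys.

{D, F}

{D, F}⁺: F→AEG adds A, E, G; A→B adds B → {A, B, D, E, F, G}. Minimal: {F}⁺ = {A, B, E, F, G}; {D}⁺ = {D} — none reach the full schema.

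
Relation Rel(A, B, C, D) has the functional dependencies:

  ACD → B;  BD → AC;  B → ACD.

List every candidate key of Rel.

B, ACD

{B}⁺: B→ACD adds A, C, D → {A, B, C, D}.
{A, C, D}⁺: ACD→B adds B → {A, B, C, D}.
Any other superkey contains one of these as a subset, so there are no further candidate keys.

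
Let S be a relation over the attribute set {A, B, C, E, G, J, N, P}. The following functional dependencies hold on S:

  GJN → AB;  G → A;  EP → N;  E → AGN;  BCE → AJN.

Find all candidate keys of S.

Attributes C, E, P never appear on any right-hand side, so every candidate key must contain {C, E, P}.
{C, E, P}⁺ = {A, C, E, G, N, P}, which is not all of the schema, so we must add further attributes.
{B, C, E, P}⁺: EP→N adds N; E→AGN adds A, G; BCE→AJN adds J → {A, B, C, E, G, J, N, P}.
{C, E, J, P}⁺: EP→N adds N; E→AGN adds A, G; GJN→AB adds B → {A, B, C, E, G, J, N, P}.

{B, C, E, P}; {C, E, J, P}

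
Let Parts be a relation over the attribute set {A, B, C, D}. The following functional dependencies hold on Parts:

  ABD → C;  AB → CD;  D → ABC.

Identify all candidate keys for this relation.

(D), (A, B)

{D}⁺: D→ABC adds A, B, C → {A, B, C, D}.
{A, B}⁺: AB→CD adds C, D → {A, B, C, D}. Minimal: {B}⁺ = {B}; {A}⁺ = {A} — none reach the full schema.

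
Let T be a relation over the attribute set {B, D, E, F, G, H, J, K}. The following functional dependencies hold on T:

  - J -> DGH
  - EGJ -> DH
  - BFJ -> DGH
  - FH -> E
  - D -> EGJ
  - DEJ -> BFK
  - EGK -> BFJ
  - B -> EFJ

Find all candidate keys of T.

{B}, {D}, {J}, {E, G, K}, {F, G, H, K}

{B}⁺: B→EFJ adds E, F, J; J→DGH adds D, G, H; DEJ→BFK adds K → {B, D, E, F, G, H, J, K}.
{D}⁺: D→EGJ adds E, G, J; DEJ→BFK adds B, F, K; J→DGH adds H → {B, D, E, F, G, H, J, K}.
{J}⁺: J→DGH adds D, G, H; D→EGJ adds E; DEJ→BFK adds B, F, K → {B, D, E, F, G, H, J, K}.
{E, G, K}⁺: EGK→BFJ adds B, F, J; J→DGH adds D, H → {B, D, E, F, G, H, J, K}. Minimal: {G, K}⁺ = {G, K}; {E, K}⁺ = {E, K}; {E, G}⁺ = {E, G} — none reach the full schema.
{F, G, H, K}⁺: FH→E adds E; EGK→BFJ adds B, J; J→DGH adds D → {B, D, E, F, G, H, J, K}. Minimal: {G, H, K}⁺ = {G, H, K}; {F, H, K}⁺ = {E, F, H, K}; {F, G, K}⁺ = {F, G, K}; … — none reach the full schema.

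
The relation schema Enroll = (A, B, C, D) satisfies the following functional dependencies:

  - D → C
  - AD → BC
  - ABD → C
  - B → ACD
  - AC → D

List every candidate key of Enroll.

{B}⁺: B→ACD adds A, C, D → {A, B, C, D}.
{A, C}⁺: AC→D adds D; AD→BC adds B → {A, B, C, D}. Minimal: {C}⁺ = {C}; {A}⁺ = {A} — none reach the full schema.
{A, D}⁺: D→C adds C; AD→BC adds B → {A, B, C, D}. Minimal: {D}⁺ = {C, D}; {A}⁺ = {A} — none reach the full schema.
Any other superkey contains one of these as a subset, so there are no further candidate keys.

{B}; {A, C}; {A, D}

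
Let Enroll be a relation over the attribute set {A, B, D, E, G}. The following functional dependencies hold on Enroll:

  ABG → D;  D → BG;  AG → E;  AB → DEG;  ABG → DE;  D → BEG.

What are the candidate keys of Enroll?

Attribute A never appears on the right-hand side of any dependency, so A must belong to every candidate key.
{A}⁺ = {A}, which is not all of the schema, so we must add further attributes.
{A, B}⁺: AB→DEG adds D, E, G → {A, B, D, E, G}. Minimal: {B}⁺ = {B}; {A}⁺ = {A} — none reach the full schema.
{A, D}⁺: D→BG adds B, G; AG→E adds E → {A, B, D, E, G}. Minimal: {D}⁺ = {B, D, E, G}; {A}⁺ = {A} — none reach the full schema.
Any other superkey contains one of these as a subset, so there are no further candidate keys.

{A, B}, {A, D}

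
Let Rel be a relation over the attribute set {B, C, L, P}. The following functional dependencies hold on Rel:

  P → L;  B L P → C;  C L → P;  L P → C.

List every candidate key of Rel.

Attribute B never appears on the right-hand side of any dependency, so B must belong to every candidate key.
{B}⁺ = {B}, which is not all of the schema, so we must add further attributes.
{B, P}⁺: P→L adds L; BLP→C adds C → {B, C, L, P}. Minimal: {P}⁺ = {C, L, P}; {B}⁺ = {B} — none reach the full schema.
{B, C, L}⁺: CL→P adds P → {B, C, L, P}. Minimal: {C, L}⁺ = {C, L, P}; {B, L}⁺ = {B, L}; {B, C}⁺ = {B, C} — none reach the full schema.
Any other superkey contains one of these as a subset, so there are no further candidate keys.

{B, P}, {B, C, L}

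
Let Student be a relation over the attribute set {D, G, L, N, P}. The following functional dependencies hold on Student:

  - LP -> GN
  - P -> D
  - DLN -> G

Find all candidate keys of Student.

Attributes L, P never appear on any right-hand side, so every candidate key must contain {L, P}.
{L, P}⁺ = {D, G, L, N, P}, which is all of the schema, so {L, P} is the only candidate key.

{L, P}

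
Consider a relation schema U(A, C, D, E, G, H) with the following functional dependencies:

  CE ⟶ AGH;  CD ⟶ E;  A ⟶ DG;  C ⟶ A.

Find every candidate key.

(C)

Attribute C never appears on the right-hand side of any dependency, so C must belong to every candidate key.
{C}⁺ = {A, C, D, E, G, H}, which is all of the schema, so {C} is the only candidate key.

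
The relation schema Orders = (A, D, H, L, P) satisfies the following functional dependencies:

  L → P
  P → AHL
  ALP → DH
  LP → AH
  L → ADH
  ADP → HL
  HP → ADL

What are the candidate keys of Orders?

{L}⁺: L→P adds P; P→AHL adds A, H; ALP→DH adds D → {A, D, H, L, P}.
{P}⁺: P→AHL adds A, H, L; ALP→DH adds D → {A, D, H, L, P}.

{L}; {P}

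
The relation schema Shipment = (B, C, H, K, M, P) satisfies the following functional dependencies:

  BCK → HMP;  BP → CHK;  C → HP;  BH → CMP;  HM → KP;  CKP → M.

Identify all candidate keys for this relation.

{B, C}; {B, H}; {B, P}

Attribute B never appears on the right-hand side of any dependency, so B must belong to every candidate key.
{B}⁺ = {B}, which is not all of the schema, so we must add further attributes.
{B, C}⁺: C→HP adds H, P; BH→CMP adds M; HM→KP adds K → {B, C, H, K, M, P}.
{B, H}⁺: BH→CMP adds C, M, P; HM→KP adds K → {B, C, H, K, M, P}.
{B, P}⁺: BP→CHK adds C, H, K; BH→CMP adds M → {B, C, H, K, M, P}.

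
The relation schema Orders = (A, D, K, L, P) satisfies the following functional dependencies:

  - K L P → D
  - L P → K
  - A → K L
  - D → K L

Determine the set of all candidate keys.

{A, P}

Attributes A, P never appear on any right-hand side, so every candidate key must contain {A, P}.
{A, P}⁺ = {A, D, K, L, P}, which is all of the schema, so {A, P} is the only candidate key.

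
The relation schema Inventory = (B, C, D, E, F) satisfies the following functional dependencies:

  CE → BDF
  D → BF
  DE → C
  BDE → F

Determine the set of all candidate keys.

Attribute E never appears on the right-hand side of any dependency, so E must belong to every candidate key.
{E}⁺ = {E}, which is not all of the schema, so we must add further attributes.
{C, E}⁺: CE→BDF adds B, D, F → {B, C, D, E, F}. Minimal: {E}⁺ = {E}; {C}⁺ = {C} — none reach the full schema.
{D, E}⁺: D→BF adds B, F; DE→C adds C → {B, C, D, E, F}. Minimal: {E}⁺ = {E}; {D}⁺ = {B, D, F} — none reach the full schema.
Any other superkey contains one of these as a subset, so there are no further candidate keys.

(C, E); (D, E)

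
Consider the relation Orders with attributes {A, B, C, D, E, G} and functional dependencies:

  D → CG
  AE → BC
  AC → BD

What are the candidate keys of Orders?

{A, E}

Attributes A, E never appear on any right-hand side, so every candidate key must contain {A, E}.
{A, E}⁺ = {A, B, C, D, E, G}, which is all of the schema, so {A, E} is the only candidate key.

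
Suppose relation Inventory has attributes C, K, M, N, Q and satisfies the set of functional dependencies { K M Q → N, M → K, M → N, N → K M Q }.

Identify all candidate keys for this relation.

{C, M}, {C, N}

Attribute C never appears on the right-hand side of any dependency, so C must belong to every candidate key.
{C}⁺ = {C}, which is not all of the schema, so we must add further attributes.
{C, M}⁺: M→K adds K; M→N adds N; N→KMQ adds Q → {C, K, M, N, Q}. Minimal: {M}⁺ = {K, M, N, Q}; {C}⁺ = {C} — none reach the full schema.
{C, N}⁺: N→KMQ adds K, M, Q → {C, K, M, N, Q}. Minimal: {N}⁺ = {K, M, N, Q}; {C}⁺ = {C} — none reach the full schema.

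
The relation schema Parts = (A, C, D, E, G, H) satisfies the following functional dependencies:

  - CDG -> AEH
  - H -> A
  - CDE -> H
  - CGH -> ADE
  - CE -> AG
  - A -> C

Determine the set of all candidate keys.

{E, H}⁺: H→A adds A; A→C adds C; CE→AG adds G; CGH→ADE adds D → {A, C, D, E, G, H}.
{G, H}⁺: H→A adds A; A→C adds C; CGH→ADE adds D, E → {A, C, D, E, G, H}.
{A, D, E}⁺: A→C adds C; CDE→H adds H; CE→AG adds G → {A, C, D, E, G, H}.
{A, D, G}⁺: A→C adds C; CDG→AEH adds E, H → {A, C, D, E, G, H}.
{C, D, E}⁺: CDE→H adds H; CE→AG adds A, G → {A, C, D, E, G, H}.
{C, D, G}⁺: CDG→AEH adds A, E, H → {A, C, D, E, G, H}.
Any other superkey contains one of these as a subset, so there are no further candidate keys.

{E, H}, {G, H}, {A, D, E}, {A, D, G}, {C, D, E}, {C, D, G}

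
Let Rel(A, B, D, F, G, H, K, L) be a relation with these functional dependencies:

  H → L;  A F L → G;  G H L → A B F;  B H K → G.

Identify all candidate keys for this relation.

Attributes D, H, K never appear on any right-hand side, so every candidate key must contain {D, H, K}.
{D, H, K}⁺ = {D, H, K, L}, which is not all of the schema, so we must add further attributes.
{B, D, H, K}⁺: H→L adds L; BHK→G adds G; GHL→ABF adds A, F → {A, B, D, F, G, H, K, L}. Minimal: {D, H, K}⁺ = {D, H, K, L}; {B, H, K}⁺ = {A, B, F, G, H, K, L}; {B, D, K}⁺ = {B, D, K}; … — none reach the full schema.
{D, G, H, K}⁺: H→L adds L; GHL→ABF adds A, B, F → {A, B, D, F, G, H, K, L}. Minimal: {G, H, K}⁺ = {A, B, F, G, H, K, L}; {D, H, K}⁺ = {D, H, K, L}; {D, G, K}⁺ = {D, G, K}; … — none reach the full schema.
{A, D, F, H, K}⁺: H→L adds L; AFL→G adds G; GHL→ABF adds B → {A, B, D, F, G, H, K, L}. Minimal: {D, F, H, K}⁺ = {D, F, H, K, L}; {A, F, H, K}⁺ = {A, B, F, G, H, K, L}; {A, D, H, K}⁺ = {A, D, H, K, L}; … — none reach the full schema.

(B, D, H, K), (D, G, H, K), (A, D, F, H, K)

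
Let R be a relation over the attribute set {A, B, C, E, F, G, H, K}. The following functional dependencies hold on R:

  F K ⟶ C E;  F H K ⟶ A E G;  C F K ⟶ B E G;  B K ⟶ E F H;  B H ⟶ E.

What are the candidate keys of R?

Attribute K never appears on the right-hand side of any dependency, so K must belong to every candidate key.
{K}⁺ = {K}, which is not all of the schema, so we must add further attributes.
{B, K}⁺: BK→EFH adds E, F, H; FK→CE adds C; FHK→AEG adds A, G → {A, B, C, E, F, G, H, K}. Minimal: {K}⁺ = {K}; {B}⁺ = {B} — none reach the full schema.
{F, K}⁺: FK→CE adds C, E; CFK→BEG adds B, G; BK→EFH adds H; FHK→AEG adds A → {A, B, C, E, F, G, H, K}. Minimal: {K}⁺ = {K}; {F}⁺ = {F} — none reach the full schema.

{B, K}; {F, K}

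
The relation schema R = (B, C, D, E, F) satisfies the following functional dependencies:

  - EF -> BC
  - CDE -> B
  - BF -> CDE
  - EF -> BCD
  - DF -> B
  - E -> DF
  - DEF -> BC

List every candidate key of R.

{E}⁺: E→DF adds D, F; DEF→BC adds B, C → {B, C, D, E, F}.
{B, F}⁺: BF→CDE adds C, D, E → {B, C, D, E, F}.
{D, F}⁺: DF→B adds B; BF→CDE adds C, E → {B, C, D, E, F}.

E, BF, DF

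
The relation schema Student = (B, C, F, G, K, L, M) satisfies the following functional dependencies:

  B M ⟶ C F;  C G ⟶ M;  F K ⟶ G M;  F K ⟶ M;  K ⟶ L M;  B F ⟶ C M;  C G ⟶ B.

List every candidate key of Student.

BK; CFK; CGK

Attribute K never appears on the right-hand side of any dependency, so K must belong to every candidate key.
{K}⁺ = {K, L, M}, which is not all of the schema, so we must add further attributes.
{B, K}⁺: K→LM adds L, M; BM→CF adds C, F; FK→GM adds G → {B, C, F, G, K, L, M}. Minimal: {K}⁺ = {K, L, M}; {B}⁺ = {B} — none reach the full schema.
{C, F, K}⁺: FK→GM adds G, M; K→LM adds L; CG→B adds B → {B, C, F, G, K, L, M}. Minimal: {F, K}⁺ = {F, G, K, L, M}; {C, K}⁺ = {C, K, L, M}; {C, F}⁺ = {C, F} — none reach the full schema.
{C, G, K}⁺: CG→M adds M; K→LM adds L; CG→B adds B; BM→CF adds F → {B, C, F, G, K, L, M}. Minimal: {G, K}⁺ = {G, K, L, M}; {C, K}⁺ = {C, K, L, M}; {C, G}⁺ = {B, C, F, G, M} — none reach the full schema.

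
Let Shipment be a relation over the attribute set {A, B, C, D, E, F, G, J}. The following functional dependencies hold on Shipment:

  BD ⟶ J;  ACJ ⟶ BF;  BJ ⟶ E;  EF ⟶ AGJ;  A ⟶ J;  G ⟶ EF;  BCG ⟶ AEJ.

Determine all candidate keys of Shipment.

(A, C, D), (C, D, G), (B, C, D, F), (C, D, E, F)

Attributes C, D never appear on any right-hand side, so every candidate key must contain {C, D}.
{C, D}⁺ = {C, D}, which is not all of the schema, so we must add further attributes.
{A, C, D}⁺: A→J adds J; ACJ→BF adds B, F; BJ→E adds E; EF→AGJ adds G → {A, B, C, D, E, F, G, J}. Minimal: {C, D}⁺ = {C, D}; {A, D}⁺ = {A, D, J}; {A, C}⁺ = {A, B, C, E, F, G, J} — none reach the full schema.
{C, D, G}⁺: G→EF adds E, F; EF→AGJ adds A, J; ACJ→BF adds B → {A, B, C, D, E, F, G, J}. Minimal: {D, G}⁺ = {A, D, E, F, G, J}; {C, G}⁺ = {A, B, C, E, F, G, J}; {C, D}⁺ = {C, D} — none reach the full schema.
{B, C, D, F}⁺: BD→J adds J; BJ→E adds E; EF→AGJ adds A, G → {A, B, C, D, E, F, G, J}. Minimal: {C, D, F}⁺ = {C, D, F}; {B, D, F}⁺ = {A, B, D, E, F, G, J}; {B, C, F}⁺ = {B, C, F}; … — none reach the full schema.
{C, D, E, F}⁺: EF→AGJ adds A, G, J; ACJ→BF adds B → {A, B, C, D, E, F, G, J}. Minimal: {D, E, F}⁺ = {A, D, E, F, G, J}; {C, E, F}⁺ = {A, B, C, E, F, G, J}; {C, D, F}⁺ = {C, D, F}; … — none reach the full schema.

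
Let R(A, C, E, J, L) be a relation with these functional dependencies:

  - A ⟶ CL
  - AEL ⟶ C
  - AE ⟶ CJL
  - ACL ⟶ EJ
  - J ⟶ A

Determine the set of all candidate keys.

{A}⁺: A→CL adds C, L; ACL→EJ adds E, J → {A, C, E, J, L}.
{J}⁺: J→A adds A; A→CL adds C, L; ACL→EJ adds E → {A, C, E, J, L}.
Any other superkey contains one of these as a subset, so there are no further candidate keys.

A, J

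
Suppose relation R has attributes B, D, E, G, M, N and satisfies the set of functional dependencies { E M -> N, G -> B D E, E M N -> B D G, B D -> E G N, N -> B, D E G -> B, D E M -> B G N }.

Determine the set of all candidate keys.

{E, M}, {G, M}, {B, D, M}, {D, M, N}

{E, M}⁺: EM→N adds N; EMN→BDG adds B, D, G → {B, D, E, G, M, N}.
{G, M}⁺: G→BDE adds B, D, E; BD→EGN adds N → {B, D, E, G, M, N}.
{B, D, M}⁺: BD→EGN adds E, G, N → {B, D, E, G, M, N}.
{D, M, N}⁺: N→B adds B; BD→EGN adds E, G → {B, D, E, G, M, N}.
Any other superkey contains one of these as a subset, so there are no further candidate keys.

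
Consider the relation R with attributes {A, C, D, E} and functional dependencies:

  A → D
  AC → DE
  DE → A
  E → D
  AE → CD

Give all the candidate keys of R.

{E}⁺: E→D adds D; DE→A adds A; AE→CD adds C → {A, C, D, E}.
{A, C}⁺: A→D adds D; AC→DE adds E → {A, C, D, E}. Minimal: {C}⁺ = {C}; {A}⁺ = {A, D} — none reach the full schema.
Any other superkey contains one of these as a subset, so there are no further candidate keys.

E; AC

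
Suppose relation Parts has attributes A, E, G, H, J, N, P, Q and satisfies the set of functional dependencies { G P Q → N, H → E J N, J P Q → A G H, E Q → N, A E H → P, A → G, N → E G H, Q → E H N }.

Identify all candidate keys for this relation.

Attribute Q never appears on the right-hand side of any dependency, so Q must belong to every candidate key.
{Q}⁺ = {E, G, H, J, N, Q}, which is not all of the schema, so we must add further attributes.
{A, Q}⁺: A→G adds G; Q→EHN adds E, H, N; H→EJN adds J; AEH→P adds P → {A, E, G, H, J, N, P, Q}. Minimal: {Q}⁺ = {E, G, H, J, N, Q}; {A}⁺ = {A, G} — none reach the full schema.
{P, Q}⁺: Q→EHN adds E, H, N; H→EJN adds J; JPQ→AGH adds A, G → {A, E, G, H, J, N, P, Q}. Minimal: {Q}⁺ = {E, G, H, J, N, Q}; {P}⁺ = {P} — none reach the full schema.
Any other superkey contains one of these as a subset, so there are no further candidate keys.

AQ; PQ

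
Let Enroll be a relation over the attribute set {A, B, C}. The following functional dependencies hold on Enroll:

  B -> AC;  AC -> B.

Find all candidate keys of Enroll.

{B}⁺: B→AC adds A, C → {A, B, C}.
{A, C}⁺: AC→B adds B → {A, B, C}. Minimal: {C}⁺ = {C}; {A}⁺ = {A} — none reach the full schema.

{B}; {A, C}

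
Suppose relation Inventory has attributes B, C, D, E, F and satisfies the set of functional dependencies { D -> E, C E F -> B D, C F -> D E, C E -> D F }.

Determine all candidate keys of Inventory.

Attribute C never appears on the right-hand side of any dependency, so C must belong to every candidate key.
{C}⁺ = {C}, which is not all of the schema, so we must add further attributes.
{C, D}⁺: D→E adds E; CE→DF adds F; CEF→BD adds B → {B, C, D, E, F}. Minimal: {D}⁺ = {D, E}; {C}⁺ = {C} — none reach the full schema.
{C, E}⁺: CE→DF adds D, F; CEF→BD adds B → {B, C, D, E, F}. Minimal: {E}⁺ = {E}; {C}⁺ = {C} — none reach the full schema.
{C, F}⁺: CF→DE adds D, E; CEF→BD adds B → {B, C, D, E, F}. Minimal: {F}⁺ = {F}; {C}⁺ = {C} — none reach the full schema.

{C, D}, {C, E}, {C, F}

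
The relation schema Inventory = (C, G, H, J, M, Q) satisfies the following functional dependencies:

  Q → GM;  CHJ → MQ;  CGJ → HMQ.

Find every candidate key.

{C, G, J}⁺: CGJ→HMQ adds H, M, Q → {C, G, H, J, M, Q}.
{C, H, J}⁺: CHJ→MQ adds M, Q; Q→GM adds G → {C, G, H, J, M, Q}.
{C, J, Q}⁺: Q→GM adds G, M; CGJ→HMQ adds H → {C, G, H, J, M, Q}.

{C, G, J}, {C, H, J}, {C, J, Q}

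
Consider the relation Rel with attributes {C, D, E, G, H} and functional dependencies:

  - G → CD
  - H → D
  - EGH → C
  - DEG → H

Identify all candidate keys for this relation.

EG

Attributes E, G never appear on any right-hand side, so every candidate key must contain {E, G}.
{E, G}⁺ = {C, D, E, G, H}, which is all of the schema, so {E, G} is the only candidate key.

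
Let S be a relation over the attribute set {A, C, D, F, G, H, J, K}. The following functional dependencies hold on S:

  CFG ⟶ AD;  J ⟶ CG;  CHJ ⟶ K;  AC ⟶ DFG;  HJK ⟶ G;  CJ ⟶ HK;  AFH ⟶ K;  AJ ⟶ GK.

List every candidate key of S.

AJ; FJ

Attribute J never appears on the right-hand side of any dependency, so J must belong to every candidate key.
{J}⁺ = {C, G, H, J, K}, which is not all of the schema, so we must add further attributes.
{A, J}⁺: J→CG adds C, G; AC→DFG adds D, F; CJ→HK adds H, K → {A, C, D, F, G, H, J, K}. Minimal: {J}⁺ = {C, G, H, J, K}; {A}⁺ = {A} — none reach the full schema.
{F, J}⁺: J→CG adds C, G; CJ→HK adds H, K; CFG→AD adds A, D → {A, C, D, F, G, H, J, K}. Minimal: {J}⁺ = {C, G, H, J, K}; {F}⁺ = {F} — none reach the full schema.
Any other superkey contains one of these as a subset, so there are no further candidate keys.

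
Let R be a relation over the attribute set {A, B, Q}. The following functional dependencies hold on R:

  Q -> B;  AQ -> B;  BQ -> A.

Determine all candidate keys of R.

Attribute Q never appears on the right-hand side of any dependency, so Q must belong to every candidate key.
{Q}⁺ = {A, B, Q}, which is all of the schema, so {Q} is the only candidate key.

{Q}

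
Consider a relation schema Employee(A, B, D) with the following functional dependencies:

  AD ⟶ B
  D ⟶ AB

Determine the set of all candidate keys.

{D}⁺: D→AB adds A, B → {A, B, D}.

{D}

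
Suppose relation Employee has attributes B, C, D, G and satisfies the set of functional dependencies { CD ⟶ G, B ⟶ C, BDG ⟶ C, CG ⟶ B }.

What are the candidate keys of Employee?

{B, D}; {C, D}

Attribute D never appears on the right-hand side of any dependency, so D must belong to every candidate key.
{D}⁺ = {D}, which is not all of the schema, so we must add further attributes.
{B, D}⁺: B→C adds C; CD→G adds G → {B, C, D, G}. Minimal: {D}⁺ = {D}; {B}⁺ = {B, C} — none reach the full schema.
{C, D}⁺: CD→G adds G; CG→B adds B → {B, C, D, G}. Minimal: {D}⁺ = {D}; {C}⁺ = {C} — none reach the full schema.
Any other superkey contains one of these as a subset, so there are no further candidate keys.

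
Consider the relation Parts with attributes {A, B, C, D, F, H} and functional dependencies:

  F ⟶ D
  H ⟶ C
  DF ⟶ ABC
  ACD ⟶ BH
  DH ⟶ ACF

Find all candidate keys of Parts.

{F}⁺: F→D adds D; DF→ABC adds A, B, C; ACD→BH adds H → {A, B, C, D, F, H}.
{D, H}⁺: H→C adds C; DH→ACF adds A, F; DF→ABC adds B → {A, B, C, D, F, H}.
{A, C, D}⁺: ACD→BH adds B, H; DH→ACF adds F → {A, B, C, D, F, H}.

{F}; {D, H}; {A, C, D}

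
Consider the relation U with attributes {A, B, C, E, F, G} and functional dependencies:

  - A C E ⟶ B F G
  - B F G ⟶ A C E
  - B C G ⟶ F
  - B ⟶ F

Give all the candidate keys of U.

(B, G), (A, C, E)

{B, G}⁺: B→F adds F; BFG→ACE adds A, C, E → {A, B, C, E, F, G}. Minimal: {G}⁺ = {G}; {B}⁺ = {B, F} — none reach the full schema.
{A, C, E}⁺: ACE→BFG adds B, F, G → {A, B, C, E, F, G}. Minimal: {C, E}⁺ = {C, E}; {A, E}⁺ = {A, E}; {A, C}⁺ = {A, C} — none reach the full schema.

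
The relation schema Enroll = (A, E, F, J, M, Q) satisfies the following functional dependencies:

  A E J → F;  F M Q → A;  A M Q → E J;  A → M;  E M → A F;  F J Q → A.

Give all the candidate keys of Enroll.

AQ; EMQ; FJQ; FMQ

{A, Q}⁺: A→M adds M; AMQ→EJ adds E, J; EM→AF adds F → {A, E, F, J, M, Q}. Minimal: {Q}⁺ = {Q}; {A}⁺ = {A, M} — none reach the full schema.
{E, M, Q}⁺: EM→AF adds A, F; AMQ→EJ adds J → {A, E, F, J, M, Q}. Minimal: {M, Q}⁺ = {M, Q}; {E, Q}⁺ = {E, Q}; {E, M}⁺ = {A, E, F, M} — none reach the full schema.
{F, J, Q}⁺: FJQ→A adds A; A→M adds M; AMQ→EJ adds E → {A, E, F, J, M, Q}. Minimal: {J, Q}⁺ = {J, Q}; {F, Q}⁺ = {F, Q}; {F, J}⁺ = {F, J} — none reach the full schema.
{F, M, Q}⁺: FMQ→A adds A; AMQ→EJ adds E, J → {A, E, F, J, M, Q}. Minimal: {M, Q}⁺ = {M, Q}; {F, Q}⁺ = {F, Q}; {F, M}⁺ = {F, M} — none reach the full schema.
Any other superkey contains one of these as a subset, so there are no further candidate keys.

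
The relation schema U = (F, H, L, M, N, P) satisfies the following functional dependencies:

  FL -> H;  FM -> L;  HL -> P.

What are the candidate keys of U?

(F, M, N)

Attributes F, M, N never appear on any right-hand side, so every candidate key must contain {F, M, N}.
{F, M, N}⁺ = {F, H, L, M, N, P}, which is all of the schema, so {F, M, N} is the only candidate key.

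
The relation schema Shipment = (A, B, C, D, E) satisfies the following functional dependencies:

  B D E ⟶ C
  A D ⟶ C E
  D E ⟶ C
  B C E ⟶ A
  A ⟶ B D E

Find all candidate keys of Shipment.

{A}; {B, C, E}; {B, D, E}

{A}⁺: A→BDE adds B, D, E; BDE→C adds C → {A, B, C, D, E}.
{B, C, E}⁺: BCE→A adds A; A→BDE adds D → {A, B, C, D, E}.
{B, D, E}⁺: BDE→C adds C; BCE→A adds A → {A, B, C, D, E}.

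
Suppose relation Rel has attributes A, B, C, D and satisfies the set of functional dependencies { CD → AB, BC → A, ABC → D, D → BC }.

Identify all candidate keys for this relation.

{D}⁺: D→BC adds B, C; CD→AB adds A → {A, B, C, D}.
{B, C}⁺: BC→A adds A; ABC→D adds D → {A, B, C, D}. Minimal: {C}⁺ = {C}; {B}⁺ = {B} — none reach the full schema.

D, BC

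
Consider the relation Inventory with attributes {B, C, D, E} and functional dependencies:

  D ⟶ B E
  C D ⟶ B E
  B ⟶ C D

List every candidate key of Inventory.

{B}, {D}

{B}⁺: B→CD adds C, D; D→BE adds E → {B, C, D, E}.
{D}⁺: D→BE adds B, E; B→CD adds C → {B, C, D, E}.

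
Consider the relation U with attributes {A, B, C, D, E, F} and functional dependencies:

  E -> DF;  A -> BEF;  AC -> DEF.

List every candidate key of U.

{A, C}

Attributes A, C never appear on any right-hand side, so every candidate key must contain {A, C}.
{A, C}⁺ = {A, B, C, D, E, F}, which is all of the schema, so {A, C} is the only candidate key.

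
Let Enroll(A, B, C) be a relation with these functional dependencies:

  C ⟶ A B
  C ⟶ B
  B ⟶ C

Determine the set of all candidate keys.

{B}, {C}

{B}⁺: B→C adds C; C→AB adds A → {A, B, C}.
{C}⁺: C→AB adds A, B → {A, B, C}.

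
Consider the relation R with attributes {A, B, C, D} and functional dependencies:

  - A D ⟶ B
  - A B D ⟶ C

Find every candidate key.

Attributes A, D never appear on any right-hand side, so every candidate key must contain {A, D}.
{A, D}⁺ = {A, B, C, D}, which is all of the schema, so {A, D} is the only candidate key.

(A, D)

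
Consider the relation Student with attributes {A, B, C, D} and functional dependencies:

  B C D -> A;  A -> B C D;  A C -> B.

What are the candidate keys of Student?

{A}⁺: A→BCD adds B, C, D → {A, B, C, D}.
{B, C, D}⁺: BCD→A adds A → {A, B, C, D}. Minimal: {C, D}⁺ = {C, D}; {B, D}⁺ = {B, D}; {B, C}⁺ = {B, C} — none reach the full schema.
Any other superkey contains one of these as a subset, so there are no further candidate keys.

{A}; {B, C, D}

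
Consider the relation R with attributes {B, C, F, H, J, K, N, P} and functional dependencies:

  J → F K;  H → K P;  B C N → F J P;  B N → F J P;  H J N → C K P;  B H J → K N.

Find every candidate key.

{B, H, J}⁺: J→FK adds F, K; H→KP adds P; BHJ→KN adds N; HJN→CKP adds C → {B, C, F, H, J, K, N, P}.
{B, H, N}⁺: H→KP adds K, P; BN→FJP adds F, J; HJN→CKP adds C → {B, C, F, H, J, K, N, P}.

{B, H, J}; {B, H, N}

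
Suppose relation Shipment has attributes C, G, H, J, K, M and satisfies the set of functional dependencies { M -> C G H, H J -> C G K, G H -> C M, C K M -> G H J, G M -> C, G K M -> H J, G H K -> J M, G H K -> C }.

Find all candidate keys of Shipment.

{H, J}, {J, M}, {K, M}, {G, H, K}

{H, J}⁺: HJ→CGK adds C, G, K; GH→CM adds M → {C, G, H, J, K, M}. Minimal: {J}⁺ = {J}; {H}⁺ = {H} — none reach the full schema.
{J, M}⁺: M→CGH adds C, G, H; HJ→CGK adds K → {C, G, H, J, K, M}. Minimal: {M}⁺ = {C, G, H, M}; {J}⁺ = {J} — none reach the full schema.
{K, M}⁺: M→CGH adds C, G, H; CKM→GHJ adds J → {C, G, H, J, K, M}. Minimal: {M}⁺ = {C, G, H, M}; {K}⁺ = {K} — none reach the full schema.
{G, H, K}⁺: GH→CM adds C, M; CKM→GHJ adds J → {C, G, H, J, K, M}. Minimal: {H, K}⁺ = {H, K}; {G, K}⁺ = {G, K}; {G, H}⁺ = {C, G, H, M} — none reach the full schema.
Any other superkey contains one of these as a subset, so there are no further candidate keys.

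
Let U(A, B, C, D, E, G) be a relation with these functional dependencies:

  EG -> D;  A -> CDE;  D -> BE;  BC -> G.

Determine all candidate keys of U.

{A}

Attribute A never appears on the right-hand side of any dependency, so A must belong to every candidate key.
{A}⁺ = {A, B, C, D, E, G}, which is all of the schema, so {A} is the only candidate key.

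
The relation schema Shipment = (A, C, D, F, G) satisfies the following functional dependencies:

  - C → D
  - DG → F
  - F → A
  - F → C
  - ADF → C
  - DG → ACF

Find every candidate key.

{C, G}, {D, G}, {F, G}

Attribute G never appears on the right-hand side of any dependency, so G must belong to every candidate key.
{G}⁺ = {G}, which is not all of the schema, so we must add further attributes.
{C, G}⁺: C→D adds D; DG→F adds F; F→A adds A → {A, C, D, F, G}.
{D, G}⁺: DG→F adds F; F→A adds A; F→C adds C → {A, C, D, F, G}.
{F, G}⁺: F→A adds A; F→C adds C; C→D adds D → {A, C, D, F, G}.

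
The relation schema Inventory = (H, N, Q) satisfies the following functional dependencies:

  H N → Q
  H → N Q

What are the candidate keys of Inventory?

Attribute H never appears on the right-hand side of any dependency, so H must belong to every candidate key.
{H}⁺ = {H, N, Q}, which is all of the schema, so {H} is the only candidate key.

{H}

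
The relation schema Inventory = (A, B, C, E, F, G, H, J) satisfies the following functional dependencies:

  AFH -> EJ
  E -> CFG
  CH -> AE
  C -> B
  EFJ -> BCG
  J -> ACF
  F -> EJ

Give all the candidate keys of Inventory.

{C, H}, {E, H}, {F, H}, {H, J}

Attribute H never appears on the right-hand side of any dependency, so H must belong to every candidate key.
{H}⁺ = {H}, which is not all of the schema, so we must add further attributes.
{C, H}⁺: CH→AE adds A, E; C→B adds B; E→CFG adds F, G; F→EJ adds J → {A, B, C, E, F, G, H, J}.
{E, H}⁺: E→CFG adds C, F, G; CH→AE adds A; C→B adds B; F→EJ adds J → {A, B, C, E, F, G, H, J}.
{F, H}⁺: F→EJ adds E, J; E→CFG adds C, G; CH→AE adds A; C→B adds B → {A, B, C, E, F, G, H, J}.
{H, J}⁺: J→ACF adds A, C, F; F→EJ adds E; E→CFG adds G; C→B adds B → {A, B, C, E, F, G, H, J}.
Any other superkey contains one of these as a subset, so there are no further candidate keys.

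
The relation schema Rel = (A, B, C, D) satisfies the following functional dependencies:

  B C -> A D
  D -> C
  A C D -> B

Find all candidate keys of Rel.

{A, D}⁺: D→C adds C; ACD→B adds B → {A, B, C, D}. Minimal: {D}⁺ = {C, D}; {A}⁺ = {A} — none reach the full schema.
{B, C}⁺: BC→AD adds A, D → {A, B, C, D}. Minimal: {C}⁺ = {C}; {B}⁺ = {B} — none reach the full schema.
{B, D}⁺: D→C adds C; BC→AD adds A → {A, B, C, D}. Minimal: {D}⁺ = {C, D}; {B}⁺ = {B} — none reach the full schema.
Any other superkey contains one of these as a subset, so there are no further candidate keys.

{A, D}; {B, C}; {B, D}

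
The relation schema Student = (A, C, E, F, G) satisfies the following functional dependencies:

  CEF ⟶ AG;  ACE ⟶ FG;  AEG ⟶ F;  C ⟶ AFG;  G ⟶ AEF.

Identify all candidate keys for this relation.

Attribute C never appears on the right-hand side of any dependency, so C must belong to every candidate key.
{C}⁺ = {A, C, E, F, G}, which is all of the schema, so {C} is the only candidate key.

{C}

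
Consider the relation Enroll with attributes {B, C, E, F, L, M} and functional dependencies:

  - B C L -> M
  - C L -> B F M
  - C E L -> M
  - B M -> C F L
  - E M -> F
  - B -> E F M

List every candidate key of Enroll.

{B}⁺: B→EFM adds E, F, M; BM→CFL adds C, L → {B, C, E, F, L, M}.
{C, L}⁺: CL→BFM adds B, F, M; B→EFM adds E → {B, C, E, F, L, M}.
Any other superkey contains one of these as a subset, so there are no further candidate keys.

{B}, {C, L}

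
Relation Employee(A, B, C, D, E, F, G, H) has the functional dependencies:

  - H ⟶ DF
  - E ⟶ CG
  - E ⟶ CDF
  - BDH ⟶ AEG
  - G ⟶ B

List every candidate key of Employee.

{B, H}, {E, H}, {G, H}

{B, H}⁺: H→DF adds D, F; BDH→AEG adds A, E, G; E→CG adds C → {A, B, C, D, E, F, G, H}.
{E, H}⁺: H→DF adds D, F; E→CG adds C, G; G→B adds B; BDH→AEG adds A → {A, B, C, D, E, F, G, H}.
{G, H}⁺: H→DF adds D, F; G→B adds B; BDH→AEG adds A, E; E→CG adds C → {A, B, C, D, E, F, G, H}.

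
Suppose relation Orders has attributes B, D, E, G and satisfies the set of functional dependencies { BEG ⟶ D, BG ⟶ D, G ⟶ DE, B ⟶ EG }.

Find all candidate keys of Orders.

Attribute B never appears on the right-hand side of any dependency, so B must belong to every candidate key.
{B}⁺ = {B, D, E, G}, which is all of the schema, so {B} is the only candidate key.

{B}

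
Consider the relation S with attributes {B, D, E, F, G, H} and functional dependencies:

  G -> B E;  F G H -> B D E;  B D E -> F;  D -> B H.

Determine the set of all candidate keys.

{D, G}⁺: G→BE adds B, E; BDE→F adds F; D→BH adds H → {B, D, E, F, G, H}. Minimal: {G}⁺ = {B, E, G}; {D}⁺ = {B, D, H} — none reach the full schema.
{F, G, H}⁺: G→BE adds B, E; FGH→BDE adds D → {B, D, E, F, G, H}. Minimal: {G, H}⁺ = {B, E, G, H}; {F, H}⁺ = {F, H}; {F, G}⁺ = {B, E, F, G} — none reach the full schema.
Any other superkey contains one of these as a subset, so there are no further candidate keys.

{D, G}, {F, G, H}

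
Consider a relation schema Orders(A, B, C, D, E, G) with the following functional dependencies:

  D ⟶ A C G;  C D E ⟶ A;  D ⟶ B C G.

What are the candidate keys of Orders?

{D, E}

Attributes D, E never appear on any right-hand side, so every candidate key must contain {D, E}.
{D, E}⁺ = {A, B, C, D, E, G}, which is all of the schema, so {D, E} is the only candidate key.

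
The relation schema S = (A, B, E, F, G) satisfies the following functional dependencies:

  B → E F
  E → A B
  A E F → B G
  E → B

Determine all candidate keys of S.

{B}, {E}

{B}⁺: B→EF adds E, F; E→AB adds A; AEF→BG adds G → {A, B, E, F, G}.
{E}⁺: E→AB adds A, B; B→EF adds F; AEF→BG adds G → {A, B, E, F, G}.
Any other superkey contains one of these as a subset, so there are no further candidate keys.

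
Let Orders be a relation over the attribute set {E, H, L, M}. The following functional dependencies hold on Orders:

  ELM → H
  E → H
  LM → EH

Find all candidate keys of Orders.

Attributes L, M never appear on any right-hand side, so every candidate key must contain {L, M}.
{L, M}⁺ = {E, H, L, M}, which is all of the schema, so {L, M} is the only candidate key.

(L, M)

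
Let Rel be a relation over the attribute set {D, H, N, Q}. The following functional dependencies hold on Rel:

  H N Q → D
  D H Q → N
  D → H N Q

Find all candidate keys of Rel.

{D}⁺: D→HNQ adds H, N, Q → {D, H, N, Q}.
{H, N, Q}⁺: HNQ→D adds D → {D, H, N, Q}. Minimal: {N, Q}⁺ = {N, Q}; {H, Q}⁺ = {H, Q}; {H, N}⁺ = {H, N} — none reach the full schema.
Any other superkey contains one of these as a subset, so there are no further candidate keys.

{D}; {H, N, Q}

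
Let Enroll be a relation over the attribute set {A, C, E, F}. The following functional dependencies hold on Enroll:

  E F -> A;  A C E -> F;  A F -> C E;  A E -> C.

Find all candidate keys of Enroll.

{A, E}⁺: AE→C adds C; ACE→F adds F → {A, C, E, F}.
{A, F}⁺: AF→CE adds C, E → {A, C, E, F}.
{E, F}⁺: EF→A adds A; AF→CE adds C → {A, C, E, F}.

(A, E), (A, F), (E, F)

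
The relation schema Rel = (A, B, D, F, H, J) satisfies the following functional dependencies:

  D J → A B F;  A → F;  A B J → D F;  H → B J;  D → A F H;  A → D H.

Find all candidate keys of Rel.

A; D

{A}⁺: A→F adds F; A→DH adds D, H; H→BJ adds B, J → {A, B, D, F, H, J}.
{D}⁺: D→AFH adds A, F, H; H→BJ adds B, J → {A, B, D, F, H, J}.
Any other superkey contains one of these as a subset, so there are no further candidate keys.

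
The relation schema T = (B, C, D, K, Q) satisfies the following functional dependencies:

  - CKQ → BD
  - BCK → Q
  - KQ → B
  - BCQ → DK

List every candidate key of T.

Attribute C never appears on the right-hand side of any dependency, so C must belong to every candidate key.
{C}⁺ = {C}, which is not all of the schema, so we must add further attributes.
{B, C, K}⁺: BCK→Q adds Q; BCQ→DK adds D → {B, C, D, K, Q}. Minimal: {C, K}⁺ = {C, K}; {B, K}⁺ = {B, K}; {B, C}⁺ = {B, C} — none reach the full schema.
{B, C, Q}⁺: BCQ→DK adds D, K → {B, C, D, K, Q}. Minimal: {C, Q}⁺ = {C, Q}; {B, Q}⁺ = {B, Q}; {B, C}⁺ = {B, C} — none reach the full schema.
{C, K, Q}⁺: CKQ→BD adds B, D → {B, C, D, K, Q}. Minimal: {K, Q}⁺ = {B, K, Q}; {C, Q}⁺ = {C, Q}; {C, K}⁺ = {C, K} — none reach the full schema.
Any other superkey contains one of these as a subset, so there are no further candidate keys.

(B, C, K), (B, C, Q), (C, K, Q)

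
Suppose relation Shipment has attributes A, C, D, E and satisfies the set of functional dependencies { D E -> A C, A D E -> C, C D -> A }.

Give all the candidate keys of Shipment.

{D, E}⁺: DE→AC adds A, C → {A, C, D, E}.

DE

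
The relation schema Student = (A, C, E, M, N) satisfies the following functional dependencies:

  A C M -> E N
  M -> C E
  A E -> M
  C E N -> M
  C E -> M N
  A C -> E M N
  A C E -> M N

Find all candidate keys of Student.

{A, C}, {A, E}, {A, M}

Attribute A never appears on the right-hand side of any dependency, so A must belong to every candidate key.
{A}⁺ = {A}, which is not all of the schema, so we must add further attributes.
{A, C}⁺: AC→EMN adds E, M, N → {A, C, E, M, N}. Minimal: {C}⁺ = {C}; {A}⁺ = {A} — none reach the full schema.
{A, E}⁺: AE→M adds M; M→CE adds C; CE→MN adds N → {A, C, E, M, N}. Minimal: {E}⁺ = {E}; {A}⁺ = {A} — none reach the full schema.
{A, M}⁺: M→CE adds C, E; CE→MN adds N → {A, C, E, M, N}. Minimal: {M}⁺ = {C, E, M, N}; {A}⁺ = {A} — none reach the full schema.
Any other superkey contains one of these as a subset, so there are no further candidate keys.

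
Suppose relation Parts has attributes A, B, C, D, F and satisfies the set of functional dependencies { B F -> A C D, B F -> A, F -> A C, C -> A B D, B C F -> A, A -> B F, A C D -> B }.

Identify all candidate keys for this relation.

A; C; F

{A}⁺: A→BF adds B, F; BF→ACD adds C, D → {A, B, C, D, F}.
{C}⁺: C→ABD adds A, B, D; A→BF adds F → {A, B, C, D, F}.
{F}⁺: F→AC adds A, C; C→ABD adds B, D → {A, B, C, D, F}.
Any other superkey contains one of these as a subset, so there are no further candidate keys.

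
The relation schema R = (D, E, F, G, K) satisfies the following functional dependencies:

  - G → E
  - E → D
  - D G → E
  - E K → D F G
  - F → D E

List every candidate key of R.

{E, K}, {F, K}, {G, K}

{E, K}⁺: E→D adds D; EK→DFG adds F, G → {D, E, F, G, K}. Minimal: {K}⁺ = {K}; {E}⁺ = {D, E} — none reach the full schema.
{F, K}⁺: F→DE adds D, E; EK→DFG adds G → {D, E, F, G, K}. Minimal: {K}⁺ = {K}; {F}⁺ = {D, E, F} — none reach the full schema.
{G, K}⁺: G→E adds E; E→D adds D; EK→DFG adds F → {D, E, F, G, K}. Minimal: {K}⁺ = {K}; {G}⁺ = {D, E, G} — none reach the full schema.
Any other superkey contains one of these as a subset, so there are no further candidate keys.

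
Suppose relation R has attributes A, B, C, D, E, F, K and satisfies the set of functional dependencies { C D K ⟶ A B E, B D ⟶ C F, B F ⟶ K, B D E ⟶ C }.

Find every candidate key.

(B, D); (C, D, K)

Attribute D never appears on the right-hand side of any dependency, so D must belong to every candidate key.
{D}⁺ = {D}, which is not all of the schema, so we must add further attributes.
{B, D}⁺: BD→CF adds C, F; BF→K adds K; CDK→ABE adds A, E → {A, B, C, D, E, F, K}. Minimal: {D}⁺ = {D}; {B}⁺ = {B} — none reach the full schema.
{C, D, K}⁺: CDK→ABE adds A, B, E; BD→CF adds F → {A, B, C, D, E, F, K}. Minimal: {D, K}⁺ = {D, K}; {C, K}⁺ = {C, K}; {C, D}⁺ = {C, D} — none reach the full schema.
Any other superkey contains one of these as a subset, so there are no further candidate keys.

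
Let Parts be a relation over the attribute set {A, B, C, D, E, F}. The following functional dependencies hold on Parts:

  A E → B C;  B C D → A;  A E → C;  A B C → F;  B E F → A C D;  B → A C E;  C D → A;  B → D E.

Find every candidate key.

{B}⁺: B→ACE adds A, C, E; B→DE adds D; ABC→F adds F → {A, B, C, D, E, F}.
{A, E}⁺: AE→BC adds B, C; ABC→F adds F; BEF→ACD adds D → {A, B, C, D, E, F}. Minimal: {E}⁺ = {E}; {A}⁺ = {A} — none reach the full schema.
{C, D, E}⁺: CD→A adds A; AE→BC adds B; ABC→F adds F → {A, B, C, D, E, F}. Minimal: {D, E}⁺ = {D, E}; {C, E}⁺ = {C, E}; {C, D}⁺ = {A, C, D} — none reach the full schema.

{B}, {A, E}, {C, D, E}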